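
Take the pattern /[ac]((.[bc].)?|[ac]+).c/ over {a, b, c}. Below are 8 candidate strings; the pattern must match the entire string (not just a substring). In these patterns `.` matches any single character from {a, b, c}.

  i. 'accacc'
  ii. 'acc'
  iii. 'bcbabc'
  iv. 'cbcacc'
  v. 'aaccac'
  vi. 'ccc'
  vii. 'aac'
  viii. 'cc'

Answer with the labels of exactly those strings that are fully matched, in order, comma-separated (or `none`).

i, ii, iv, v, vi, vii

i → match
ii → match
iii → no match
iv → match
v → match
vi → match
vii → match
viii → no match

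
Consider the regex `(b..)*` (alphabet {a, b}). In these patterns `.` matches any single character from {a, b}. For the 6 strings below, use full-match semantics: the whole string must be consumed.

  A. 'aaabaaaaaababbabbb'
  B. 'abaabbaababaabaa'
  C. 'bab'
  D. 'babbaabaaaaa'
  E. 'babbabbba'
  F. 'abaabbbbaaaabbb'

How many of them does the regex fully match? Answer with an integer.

A → no match
B → no match
C. 'bab' → match
D. 'babbaabaaaaa' → no match
E. 'babbabbba' → match
F → no match
Total matched: 2

2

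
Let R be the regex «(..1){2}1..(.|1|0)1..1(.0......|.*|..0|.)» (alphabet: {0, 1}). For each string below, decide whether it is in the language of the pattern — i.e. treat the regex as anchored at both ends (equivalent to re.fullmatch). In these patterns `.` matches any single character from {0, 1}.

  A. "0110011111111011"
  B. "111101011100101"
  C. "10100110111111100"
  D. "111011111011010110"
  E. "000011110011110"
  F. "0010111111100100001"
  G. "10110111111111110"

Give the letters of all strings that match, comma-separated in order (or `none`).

A → no match
B → no match
C → match
D → match
E → no match
F → match
G → match

C, D, F, G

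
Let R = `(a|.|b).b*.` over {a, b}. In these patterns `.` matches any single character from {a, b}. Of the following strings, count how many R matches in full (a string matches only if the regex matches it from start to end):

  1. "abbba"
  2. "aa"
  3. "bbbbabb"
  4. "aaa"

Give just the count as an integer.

2

1 → match
2 → no match
3 → no match
4 → match
Total matched: 2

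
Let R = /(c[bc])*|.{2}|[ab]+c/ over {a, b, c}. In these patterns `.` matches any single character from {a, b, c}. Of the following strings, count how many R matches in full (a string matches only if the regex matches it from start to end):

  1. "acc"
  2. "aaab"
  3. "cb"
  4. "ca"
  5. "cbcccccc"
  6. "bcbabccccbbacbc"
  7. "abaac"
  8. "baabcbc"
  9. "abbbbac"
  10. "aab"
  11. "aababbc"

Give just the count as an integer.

6

1 → no match
2 → no match
3 → match
4 → match
5 → match
6 → no match
7 → match
8 → no match
9 → match
10 → no match
11 → match
Total matched: 6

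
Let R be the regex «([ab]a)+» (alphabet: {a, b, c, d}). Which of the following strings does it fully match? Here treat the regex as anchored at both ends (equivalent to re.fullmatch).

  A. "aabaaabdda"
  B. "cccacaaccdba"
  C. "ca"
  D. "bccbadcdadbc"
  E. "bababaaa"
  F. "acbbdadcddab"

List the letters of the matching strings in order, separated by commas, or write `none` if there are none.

E

A → no match
B → no match
C → no match
D → no match — must end with "a"
E → match
F → no match — must end with "a"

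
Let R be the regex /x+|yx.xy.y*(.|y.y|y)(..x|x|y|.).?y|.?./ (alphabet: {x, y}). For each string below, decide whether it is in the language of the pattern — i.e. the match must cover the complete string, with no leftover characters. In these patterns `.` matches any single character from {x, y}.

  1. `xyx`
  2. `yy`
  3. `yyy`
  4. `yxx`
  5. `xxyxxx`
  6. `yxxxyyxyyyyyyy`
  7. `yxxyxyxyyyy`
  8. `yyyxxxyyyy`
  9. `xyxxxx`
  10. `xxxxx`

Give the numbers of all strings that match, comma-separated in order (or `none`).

2, 10

1 → no match
2 → match
3 → no match
4 → no match
5 → no match
6 → no match
7 → no match
8 → no match
9 → no match
10 → match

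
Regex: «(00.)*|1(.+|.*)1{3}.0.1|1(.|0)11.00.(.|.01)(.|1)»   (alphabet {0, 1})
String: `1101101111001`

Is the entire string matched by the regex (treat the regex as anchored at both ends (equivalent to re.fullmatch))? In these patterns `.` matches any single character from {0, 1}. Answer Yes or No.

Yes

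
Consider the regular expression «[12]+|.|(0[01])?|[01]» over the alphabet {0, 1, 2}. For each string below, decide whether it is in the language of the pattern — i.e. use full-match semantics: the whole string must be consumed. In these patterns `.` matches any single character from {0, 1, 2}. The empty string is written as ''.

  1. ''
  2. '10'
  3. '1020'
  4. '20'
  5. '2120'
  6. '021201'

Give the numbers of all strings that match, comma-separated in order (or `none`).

1. '' → match
2. '10' → no match
3. '1020' → no match
4. '20' → no match
5. '2120' → no match
6. '021201' → no match

1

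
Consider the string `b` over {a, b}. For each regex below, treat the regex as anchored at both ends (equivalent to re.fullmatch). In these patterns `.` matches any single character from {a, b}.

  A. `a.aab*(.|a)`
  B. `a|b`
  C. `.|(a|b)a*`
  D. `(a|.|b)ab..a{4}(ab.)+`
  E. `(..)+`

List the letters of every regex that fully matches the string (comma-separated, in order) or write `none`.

B, C

A → no match — must start with `a`
B → match
C → match
D → no match
E → no match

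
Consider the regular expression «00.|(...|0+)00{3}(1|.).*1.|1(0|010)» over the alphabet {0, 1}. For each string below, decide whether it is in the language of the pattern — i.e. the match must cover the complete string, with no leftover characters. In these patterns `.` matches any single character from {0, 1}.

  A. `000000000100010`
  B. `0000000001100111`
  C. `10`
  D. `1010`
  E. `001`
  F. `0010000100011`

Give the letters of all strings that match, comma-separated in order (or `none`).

A, B, C, D, E, F

A → match
B → match
C. `10` → match
D. `1010` → match
E. `001` → match
F → match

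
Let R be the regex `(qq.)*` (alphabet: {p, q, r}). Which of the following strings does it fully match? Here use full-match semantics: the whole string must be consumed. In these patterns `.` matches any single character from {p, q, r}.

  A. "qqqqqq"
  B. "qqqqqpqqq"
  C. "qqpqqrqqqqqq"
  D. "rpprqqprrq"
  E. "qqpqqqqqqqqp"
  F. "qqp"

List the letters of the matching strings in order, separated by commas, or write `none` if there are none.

A, B, C, E, F

A → match
B → match
C → match
D → no match
E → match
F → match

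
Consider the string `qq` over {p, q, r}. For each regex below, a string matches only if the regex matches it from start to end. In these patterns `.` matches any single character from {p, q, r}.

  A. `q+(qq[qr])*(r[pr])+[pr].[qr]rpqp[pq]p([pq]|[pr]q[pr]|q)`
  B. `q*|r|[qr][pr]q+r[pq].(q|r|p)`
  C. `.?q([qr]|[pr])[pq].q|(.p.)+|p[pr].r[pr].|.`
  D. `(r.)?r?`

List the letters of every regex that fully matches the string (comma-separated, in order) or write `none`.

A → no match
B → match
C → no match
D → no match

B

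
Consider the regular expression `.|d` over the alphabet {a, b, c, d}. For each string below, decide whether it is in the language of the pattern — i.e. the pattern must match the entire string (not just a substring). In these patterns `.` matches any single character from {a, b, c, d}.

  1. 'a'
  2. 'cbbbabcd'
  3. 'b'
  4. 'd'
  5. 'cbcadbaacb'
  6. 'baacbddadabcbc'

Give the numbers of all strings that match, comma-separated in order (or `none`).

1, 3, 4

1 → match
2 → no match
3 → match
4 → match
5 → no match
6 → no match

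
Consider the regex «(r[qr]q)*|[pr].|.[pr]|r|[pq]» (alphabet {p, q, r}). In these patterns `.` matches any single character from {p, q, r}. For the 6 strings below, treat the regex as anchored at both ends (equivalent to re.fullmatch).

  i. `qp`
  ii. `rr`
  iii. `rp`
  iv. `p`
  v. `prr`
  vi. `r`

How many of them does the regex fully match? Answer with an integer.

i → match
ii → match
iii → match
iv → match
v → no match
vi → match
Total matched: 5

5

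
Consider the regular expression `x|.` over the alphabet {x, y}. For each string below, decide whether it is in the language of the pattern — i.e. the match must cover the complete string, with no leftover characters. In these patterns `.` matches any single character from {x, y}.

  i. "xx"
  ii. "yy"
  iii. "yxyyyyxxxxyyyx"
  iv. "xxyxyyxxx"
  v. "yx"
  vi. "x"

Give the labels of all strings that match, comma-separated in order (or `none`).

vi

i → no match
ii → no match
iii → no match
iv → no match
v → no match
vi → match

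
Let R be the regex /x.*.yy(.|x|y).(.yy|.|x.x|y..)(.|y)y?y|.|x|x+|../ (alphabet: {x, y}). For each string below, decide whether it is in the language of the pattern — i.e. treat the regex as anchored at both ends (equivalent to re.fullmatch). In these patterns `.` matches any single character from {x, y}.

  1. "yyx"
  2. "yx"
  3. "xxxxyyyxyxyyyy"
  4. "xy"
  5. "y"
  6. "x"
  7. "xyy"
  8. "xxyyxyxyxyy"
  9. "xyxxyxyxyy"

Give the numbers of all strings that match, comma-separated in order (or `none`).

2, 3, 4, 5, 6, 8

1 → no match
2 → match
3 → match
4 → match
5 → match
6 → match
7 → no match
8 → match
9 → no match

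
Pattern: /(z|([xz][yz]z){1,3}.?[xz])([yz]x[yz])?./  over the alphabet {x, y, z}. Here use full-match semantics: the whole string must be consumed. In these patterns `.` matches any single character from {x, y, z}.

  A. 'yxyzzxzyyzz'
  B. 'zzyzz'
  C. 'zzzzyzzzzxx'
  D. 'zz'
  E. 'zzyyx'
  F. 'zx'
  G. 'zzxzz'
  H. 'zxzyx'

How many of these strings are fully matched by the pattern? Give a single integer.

A → no match
B → no match
C → match
D → match
E → no match
F → match
G → match
H → no match
Total matched: 4

4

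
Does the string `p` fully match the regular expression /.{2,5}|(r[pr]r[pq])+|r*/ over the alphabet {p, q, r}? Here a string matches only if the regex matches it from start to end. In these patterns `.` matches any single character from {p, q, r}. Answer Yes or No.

No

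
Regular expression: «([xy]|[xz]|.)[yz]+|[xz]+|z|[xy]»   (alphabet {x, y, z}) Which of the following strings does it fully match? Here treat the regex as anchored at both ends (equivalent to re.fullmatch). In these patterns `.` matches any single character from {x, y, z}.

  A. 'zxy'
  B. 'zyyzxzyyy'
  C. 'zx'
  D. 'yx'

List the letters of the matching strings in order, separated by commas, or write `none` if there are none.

A. 'zxy' → no match
B. 'zyyzxzyyy' → no match
C. 'zx' → match
D. 'yx' → no match

C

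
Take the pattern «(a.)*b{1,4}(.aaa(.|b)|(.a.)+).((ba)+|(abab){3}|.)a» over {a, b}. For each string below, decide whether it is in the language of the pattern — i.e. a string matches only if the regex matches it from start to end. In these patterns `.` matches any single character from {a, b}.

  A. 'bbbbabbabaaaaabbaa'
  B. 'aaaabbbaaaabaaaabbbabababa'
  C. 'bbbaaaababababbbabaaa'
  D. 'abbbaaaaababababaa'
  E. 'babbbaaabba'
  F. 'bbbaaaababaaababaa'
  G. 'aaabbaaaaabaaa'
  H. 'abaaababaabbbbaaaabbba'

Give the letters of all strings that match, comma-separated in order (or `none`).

A → match
B → no match
C → no match
D → match
E → no match
F → no match
G → match
H → match

A, D, G, H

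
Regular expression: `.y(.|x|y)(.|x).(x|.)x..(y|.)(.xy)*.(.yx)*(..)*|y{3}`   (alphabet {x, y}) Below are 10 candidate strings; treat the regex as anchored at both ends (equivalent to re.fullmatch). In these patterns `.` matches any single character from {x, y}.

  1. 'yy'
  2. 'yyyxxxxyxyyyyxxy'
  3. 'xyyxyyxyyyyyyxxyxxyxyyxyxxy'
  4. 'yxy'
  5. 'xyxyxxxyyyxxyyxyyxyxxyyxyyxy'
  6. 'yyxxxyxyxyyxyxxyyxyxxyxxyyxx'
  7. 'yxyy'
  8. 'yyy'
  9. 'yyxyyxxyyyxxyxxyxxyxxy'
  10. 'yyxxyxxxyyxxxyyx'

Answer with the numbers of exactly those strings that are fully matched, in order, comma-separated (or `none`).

1 → no match
2 → match
3 → match
4 → no match
5 → match
6 → match
7 → no match
8 → match
9 → match
10 → no match

2, 3, 5, 6, 8, 9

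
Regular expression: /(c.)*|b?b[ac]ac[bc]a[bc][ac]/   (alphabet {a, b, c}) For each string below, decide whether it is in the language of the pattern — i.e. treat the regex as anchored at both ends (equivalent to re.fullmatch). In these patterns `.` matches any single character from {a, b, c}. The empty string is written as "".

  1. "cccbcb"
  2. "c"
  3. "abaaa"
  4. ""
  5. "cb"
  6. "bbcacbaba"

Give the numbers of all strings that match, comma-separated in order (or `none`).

1, 4, 5, 6

1 → match
2 → no match
3 → no match
4 → match
5 → match
6 → match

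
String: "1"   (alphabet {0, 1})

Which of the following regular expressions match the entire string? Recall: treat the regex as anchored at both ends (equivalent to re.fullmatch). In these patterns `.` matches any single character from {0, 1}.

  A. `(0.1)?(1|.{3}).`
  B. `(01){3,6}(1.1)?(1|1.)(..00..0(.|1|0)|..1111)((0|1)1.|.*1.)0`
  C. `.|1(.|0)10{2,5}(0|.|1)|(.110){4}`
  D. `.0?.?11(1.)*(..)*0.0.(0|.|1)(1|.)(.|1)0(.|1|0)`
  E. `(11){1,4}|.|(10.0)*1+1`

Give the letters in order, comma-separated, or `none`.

C, E

A → no match
B → no match — must start with "01"
C → match
D → no match
E → match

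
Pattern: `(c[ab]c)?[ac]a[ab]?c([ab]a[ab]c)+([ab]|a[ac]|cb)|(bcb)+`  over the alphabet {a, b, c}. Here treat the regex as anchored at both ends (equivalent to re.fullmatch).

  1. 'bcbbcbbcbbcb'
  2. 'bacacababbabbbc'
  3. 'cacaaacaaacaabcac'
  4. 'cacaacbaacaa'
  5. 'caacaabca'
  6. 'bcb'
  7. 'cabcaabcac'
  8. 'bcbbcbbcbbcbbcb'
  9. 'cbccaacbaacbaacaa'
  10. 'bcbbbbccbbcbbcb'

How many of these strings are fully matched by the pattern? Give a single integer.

1 → match
2 → no match
3 → match
4 → match
5 → match
6 → match
7 → match
8 → match
9 → match
10 → no match
Total matched: 8

8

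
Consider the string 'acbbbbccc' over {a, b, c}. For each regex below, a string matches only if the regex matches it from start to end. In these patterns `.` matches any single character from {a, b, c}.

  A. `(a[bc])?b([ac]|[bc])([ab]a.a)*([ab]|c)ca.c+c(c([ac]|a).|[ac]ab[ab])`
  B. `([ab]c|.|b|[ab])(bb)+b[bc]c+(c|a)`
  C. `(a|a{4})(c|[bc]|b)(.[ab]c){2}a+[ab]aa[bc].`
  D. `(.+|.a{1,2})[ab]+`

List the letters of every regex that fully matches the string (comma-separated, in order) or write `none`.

B

A → no match
B → match
C → no match
D → no match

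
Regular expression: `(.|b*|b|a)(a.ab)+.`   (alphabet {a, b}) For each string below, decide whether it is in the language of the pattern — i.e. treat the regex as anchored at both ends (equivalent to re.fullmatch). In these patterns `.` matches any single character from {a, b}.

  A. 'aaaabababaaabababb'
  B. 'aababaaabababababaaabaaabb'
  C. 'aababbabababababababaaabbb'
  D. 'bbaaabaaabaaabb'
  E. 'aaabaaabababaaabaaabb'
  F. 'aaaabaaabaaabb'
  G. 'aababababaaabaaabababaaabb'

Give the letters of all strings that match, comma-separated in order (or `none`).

A → match
B → match
C → no match
D → match
E → match
F → match
G → match

A, B, D, E, F, G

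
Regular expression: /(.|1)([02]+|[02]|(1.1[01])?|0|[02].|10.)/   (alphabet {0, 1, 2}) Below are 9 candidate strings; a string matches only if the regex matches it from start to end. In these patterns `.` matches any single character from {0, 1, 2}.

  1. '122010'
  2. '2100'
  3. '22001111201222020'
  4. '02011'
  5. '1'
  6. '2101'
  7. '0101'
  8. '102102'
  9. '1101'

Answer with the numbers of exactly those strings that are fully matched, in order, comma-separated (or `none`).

1 → no match
2 → match
3 → no match
4 → no match
5 → match
6 → match
7 → match
8 → no match
9 → match

2, 5, 6, 7, 9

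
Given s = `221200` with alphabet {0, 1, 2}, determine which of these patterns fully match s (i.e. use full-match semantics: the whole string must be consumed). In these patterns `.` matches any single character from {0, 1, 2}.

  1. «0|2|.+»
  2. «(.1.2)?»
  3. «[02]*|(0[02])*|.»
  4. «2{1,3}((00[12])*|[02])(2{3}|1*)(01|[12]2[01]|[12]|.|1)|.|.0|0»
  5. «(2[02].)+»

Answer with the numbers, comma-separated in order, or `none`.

1 → match
2 → no match
3 → no match
4 → no match
5 → match

1, 5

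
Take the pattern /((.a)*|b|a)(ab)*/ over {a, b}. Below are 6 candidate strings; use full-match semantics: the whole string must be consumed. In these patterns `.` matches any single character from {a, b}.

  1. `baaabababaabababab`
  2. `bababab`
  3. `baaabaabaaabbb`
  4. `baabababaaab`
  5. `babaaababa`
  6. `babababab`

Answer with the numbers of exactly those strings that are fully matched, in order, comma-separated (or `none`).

1, 2, 5, 6

1 → match
2. `bababab` → match
3 → no match
4. `baabababaaab` → no match
5. `babaaababa` → match
6. `babababab` → match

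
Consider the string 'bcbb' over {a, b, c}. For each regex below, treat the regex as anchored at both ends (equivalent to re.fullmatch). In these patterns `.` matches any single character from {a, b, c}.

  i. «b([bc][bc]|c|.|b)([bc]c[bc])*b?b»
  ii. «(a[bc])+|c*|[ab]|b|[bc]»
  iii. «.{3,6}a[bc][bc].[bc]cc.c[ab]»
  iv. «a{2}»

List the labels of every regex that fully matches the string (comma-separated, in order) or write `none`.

i

i → match
ii → no match
iii → no match
iv → no match — must start with 'a'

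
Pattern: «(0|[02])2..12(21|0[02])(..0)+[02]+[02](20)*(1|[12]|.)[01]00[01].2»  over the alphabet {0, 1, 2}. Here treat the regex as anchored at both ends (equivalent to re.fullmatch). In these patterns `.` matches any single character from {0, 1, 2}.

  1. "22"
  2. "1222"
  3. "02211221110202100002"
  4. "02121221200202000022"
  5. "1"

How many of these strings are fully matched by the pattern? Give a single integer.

2

1 → no match
2 → no match
3 → match
4 → match
5 → no match — must end with "2"
Total matched: 2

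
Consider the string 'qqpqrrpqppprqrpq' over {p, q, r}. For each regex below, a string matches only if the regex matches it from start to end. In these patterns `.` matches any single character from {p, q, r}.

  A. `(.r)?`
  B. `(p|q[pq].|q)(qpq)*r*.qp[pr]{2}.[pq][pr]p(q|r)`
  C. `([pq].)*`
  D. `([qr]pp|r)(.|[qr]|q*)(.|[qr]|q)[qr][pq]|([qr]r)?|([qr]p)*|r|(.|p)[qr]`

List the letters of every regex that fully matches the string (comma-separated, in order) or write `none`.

B

A → no match
B → match
C → no match
D → no match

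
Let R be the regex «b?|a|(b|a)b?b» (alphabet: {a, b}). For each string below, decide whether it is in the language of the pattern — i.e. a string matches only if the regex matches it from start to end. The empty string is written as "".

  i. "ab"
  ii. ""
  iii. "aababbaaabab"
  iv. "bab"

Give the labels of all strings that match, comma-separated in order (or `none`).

i → match
ii → match
iii → no match
iv → no match

i, ii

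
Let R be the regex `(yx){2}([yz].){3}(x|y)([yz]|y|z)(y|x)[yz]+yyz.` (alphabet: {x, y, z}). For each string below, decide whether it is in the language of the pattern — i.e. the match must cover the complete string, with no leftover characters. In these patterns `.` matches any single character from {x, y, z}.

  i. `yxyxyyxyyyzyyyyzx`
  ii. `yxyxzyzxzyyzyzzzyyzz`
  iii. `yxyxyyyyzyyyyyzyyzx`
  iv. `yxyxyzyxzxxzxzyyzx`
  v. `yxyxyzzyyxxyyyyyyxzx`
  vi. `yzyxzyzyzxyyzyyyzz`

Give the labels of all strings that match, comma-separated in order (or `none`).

i → no match
ii → match
iii → match
iv → match
v → no match
vi → no match — must start with `yx`

ii, iii, iv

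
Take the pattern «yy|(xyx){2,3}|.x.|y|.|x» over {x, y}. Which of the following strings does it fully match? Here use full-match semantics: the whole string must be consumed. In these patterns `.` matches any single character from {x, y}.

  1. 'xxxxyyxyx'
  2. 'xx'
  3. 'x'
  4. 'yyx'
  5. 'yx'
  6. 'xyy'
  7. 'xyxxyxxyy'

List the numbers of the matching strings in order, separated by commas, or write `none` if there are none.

1 → no match
2 → no match
3 → match
4 → no match
5 → no match
6 → no match
7 → no match

3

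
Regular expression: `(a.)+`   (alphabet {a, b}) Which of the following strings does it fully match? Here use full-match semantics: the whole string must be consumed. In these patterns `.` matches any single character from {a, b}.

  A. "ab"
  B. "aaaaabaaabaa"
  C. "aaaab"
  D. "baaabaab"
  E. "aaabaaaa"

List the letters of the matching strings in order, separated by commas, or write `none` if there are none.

A, B, E

A → match
B → match
C → no match
D → no match — must start with "a"
E → match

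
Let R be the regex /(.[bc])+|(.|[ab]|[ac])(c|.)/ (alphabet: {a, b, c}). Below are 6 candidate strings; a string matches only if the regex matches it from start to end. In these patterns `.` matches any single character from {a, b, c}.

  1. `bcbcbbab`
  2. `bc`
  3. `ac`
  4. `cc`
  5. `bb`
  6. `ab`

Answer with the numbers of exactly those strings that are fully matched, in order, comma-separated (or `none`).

1 → match
2 → match
3 → match
4 → match
5 → match
6 → match

1, 2, 3, 4, 5, 6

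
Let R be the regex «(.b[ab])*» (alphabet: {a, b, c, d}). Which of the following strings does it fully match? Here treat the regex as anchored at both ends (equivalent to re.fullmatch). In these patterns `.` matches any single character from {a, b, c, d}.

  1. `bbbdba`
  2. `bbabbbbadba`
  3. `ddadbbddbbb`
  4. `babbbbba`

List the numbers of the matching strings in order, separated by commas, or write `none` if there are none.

1

1 → match
2 → no match
3 → no match
4 → no match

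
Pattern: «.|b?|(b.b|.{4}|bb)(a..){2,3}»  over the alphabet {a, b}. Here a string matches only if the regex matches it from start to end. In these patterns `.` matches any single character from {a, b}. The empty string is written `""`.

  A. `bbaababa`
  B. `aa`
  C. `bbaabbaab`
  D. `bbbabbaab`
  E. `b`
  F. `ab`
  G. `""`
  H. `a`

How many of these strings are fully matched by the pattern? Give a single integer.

5

A. `bbaababa` → match
B. `aa` → no match
C. `bbaabbaab` → no match
D. `bbbabbaab` → match
E. `b` → match
F. `ab` → no match
G. `""` → match
H. `a` → match
Total matched: 5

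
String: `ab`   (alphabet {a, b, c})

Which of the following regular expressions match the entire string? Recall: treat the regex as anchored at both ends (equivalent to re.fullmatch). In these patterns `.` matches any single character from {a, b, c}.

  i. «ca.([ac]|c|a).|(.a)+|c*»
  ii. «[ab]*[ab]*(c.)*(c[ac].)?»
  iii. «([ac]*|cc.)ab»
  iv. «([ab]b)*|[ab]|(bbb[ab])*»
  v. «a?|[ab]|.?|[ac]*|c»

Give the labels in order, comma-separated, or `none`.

i → no match
ii → match
iii → match
iv → match
v → no match

ii, iii, iv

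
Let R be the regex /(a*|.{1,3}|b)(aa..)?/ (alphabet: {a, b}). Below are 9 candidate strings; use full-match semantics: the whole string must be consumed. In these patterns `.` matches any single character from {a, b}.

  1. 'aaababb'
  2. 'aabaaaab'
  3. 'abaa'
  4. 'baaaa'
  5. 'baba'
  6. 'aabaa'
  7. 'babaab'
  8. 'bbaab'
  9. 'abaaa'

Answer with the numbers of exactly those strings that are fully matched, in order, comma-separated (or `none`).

4

1 → no match
2 → no match
3 → no match
4 → match
5 → no match
6 → no match
7 → no match
8 → no match
9 → no match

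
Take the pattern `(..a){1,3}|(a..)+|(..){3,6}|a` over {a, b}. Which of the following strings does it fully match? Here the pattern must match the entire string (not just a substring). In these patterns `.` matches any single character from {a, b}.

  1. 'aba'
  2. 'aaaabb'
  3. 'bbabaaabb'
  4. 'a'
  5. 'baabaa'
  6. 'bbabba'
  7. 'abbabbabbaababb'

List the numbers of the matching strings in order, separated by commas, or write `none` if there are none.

1, 2, 4, 5, 6, 7

1. 'aba' → match
2. 'aaaabb' → match
3. 'bbabaaabb' → no match
4. 'a' → match
5. 'baabaa' → match
6. 'bbabba' → match
7 → match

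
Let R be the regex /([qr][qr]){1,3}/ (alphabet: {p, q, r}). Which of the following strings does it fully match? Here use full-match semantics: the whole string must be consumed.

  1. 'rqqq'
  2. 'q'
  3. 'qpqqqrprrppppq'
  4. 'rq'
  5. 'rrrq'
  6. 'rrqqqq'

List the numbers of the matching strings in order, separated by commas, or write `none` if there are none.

1 → match
2 → no match
3 → no match
4 → match
5 → match
6 → match

1, 4, 5, 6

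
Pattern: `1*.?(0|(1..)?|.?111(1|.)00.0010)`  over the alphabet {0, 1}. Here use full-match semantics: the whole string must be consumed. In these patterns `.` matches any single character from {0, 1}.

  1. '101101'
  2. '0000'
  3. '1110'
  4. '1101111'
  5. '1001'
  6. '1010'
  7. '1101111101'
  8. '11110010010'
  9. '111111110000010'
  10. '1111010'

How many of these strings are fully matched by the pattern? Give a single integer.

3

1 → no match
2 → no match
3 → match
4 → no match
5 → no match
6 → no match
7 → no match
8 → match
9 → match
10 → no match
Total matched: 3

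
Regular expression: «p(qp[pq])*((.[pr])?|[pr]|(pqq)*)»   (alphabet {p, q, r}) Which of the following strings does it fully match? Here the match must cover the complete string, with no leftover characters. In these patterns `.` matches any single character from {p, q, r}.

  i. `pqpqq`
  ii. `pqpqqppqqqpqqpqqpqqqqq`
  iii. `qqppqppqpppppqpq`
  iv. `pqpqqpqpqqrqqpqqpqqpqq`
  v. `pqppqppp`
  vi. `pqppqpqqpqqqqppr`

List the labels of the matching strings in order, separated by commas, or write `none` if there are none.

v

i → no match
ii → no match
iii → no match — must start with `p`
iv → no match
v → match
vi → no match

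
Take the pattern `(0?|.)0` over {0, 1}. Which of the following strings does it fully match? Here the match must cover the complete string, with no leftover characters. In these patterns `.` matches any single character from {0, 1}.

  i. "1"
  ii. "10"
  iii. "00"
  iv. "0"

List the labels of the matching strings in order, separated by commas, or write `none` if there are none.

i → no match — must end with "0"
ii → match
iii → match
iv → match

ii, iii, iv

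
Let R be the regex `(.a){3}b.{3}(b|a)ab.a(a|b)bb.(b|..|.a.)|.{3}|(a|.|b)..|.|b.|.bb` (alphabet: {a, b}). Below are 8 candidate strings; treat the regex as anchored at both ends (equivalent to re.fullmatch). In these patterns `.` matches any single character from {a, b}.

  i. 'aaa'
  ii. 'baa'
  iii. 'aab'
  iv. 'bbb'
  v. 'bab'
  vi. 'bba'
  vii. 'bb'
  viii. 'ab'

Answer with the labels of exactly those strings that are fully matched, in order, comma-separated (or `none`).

i → match
ii → match
iii → match
iv → match
v → match
vi → match
vii → match
viii → no match

i, ii, iii, iv, v, vi, vii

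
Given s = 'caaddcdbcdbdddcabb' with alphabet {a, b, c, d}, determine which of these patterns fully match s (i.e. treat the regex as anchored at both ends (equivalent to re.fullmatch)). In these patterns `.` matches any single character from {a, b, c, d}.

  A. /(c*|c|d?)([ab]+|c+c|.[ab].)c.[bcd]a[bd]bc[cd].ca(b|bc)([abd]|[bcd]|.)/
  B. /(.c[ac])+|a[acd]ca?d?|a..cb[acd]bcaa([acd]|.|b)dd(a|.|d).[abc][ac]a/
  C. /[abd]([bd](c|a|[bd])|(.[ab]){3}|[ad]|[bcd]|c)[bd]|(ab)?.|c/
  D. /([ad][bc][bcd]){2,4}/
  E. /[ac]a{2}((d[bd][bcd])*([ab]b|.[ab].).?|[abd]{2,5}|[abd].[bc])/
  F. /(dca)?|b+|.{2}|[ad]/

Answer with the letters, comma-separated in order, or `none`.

E

A → no match
B → no match
C → no match
D → no match
E → match
F → no match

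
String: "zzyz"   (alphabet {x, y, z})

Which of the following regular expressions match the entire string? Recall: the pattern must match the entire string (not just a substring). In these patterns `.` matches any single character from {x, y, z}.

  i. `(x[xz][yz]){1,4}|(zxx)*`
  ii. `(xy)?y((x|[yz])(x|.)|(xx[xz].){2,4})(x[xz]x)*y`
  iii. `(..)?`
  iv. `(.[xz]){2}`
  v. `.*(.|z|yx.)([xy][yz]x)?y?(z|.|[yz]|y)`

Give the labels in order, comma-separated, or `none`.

i → no match
ii → no match — must end with "y"
iii → no match
iv → match
v → match

iv, v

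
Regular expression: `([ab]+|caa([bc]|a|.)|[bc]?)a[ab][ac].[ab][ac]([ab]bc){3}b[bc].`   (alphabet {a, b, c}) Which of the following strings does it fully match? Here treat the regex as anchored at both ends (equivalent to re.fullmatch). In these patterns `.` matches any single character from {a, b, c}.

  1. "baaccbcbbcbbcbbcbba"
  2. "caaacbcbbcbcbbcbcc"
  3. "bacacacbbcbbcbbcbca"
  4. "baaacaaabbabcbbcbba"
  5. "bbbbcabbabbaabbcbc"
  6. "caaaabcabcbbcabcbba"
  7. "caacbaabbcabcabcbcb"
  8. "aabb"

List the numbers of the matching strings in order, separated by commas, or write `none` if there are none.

1, 6, 7

1 → match
2 → no match
3 → no match
4 → no match
5 → no match
6 → match
7 → match
8 → no match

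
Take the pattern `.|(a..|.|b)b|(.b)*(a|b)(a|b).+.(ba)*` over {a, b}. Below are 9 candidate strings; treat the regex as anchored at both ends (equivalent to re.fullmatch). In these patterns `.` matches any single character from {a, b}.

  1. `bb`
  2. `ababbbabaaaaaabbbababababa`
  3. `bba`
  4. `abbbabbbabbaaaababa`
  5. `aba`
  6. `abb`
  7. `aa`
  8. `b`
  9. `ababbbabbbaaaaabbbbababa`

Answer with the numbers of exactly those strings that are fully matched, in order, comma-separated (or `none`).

1, 2, 4, 8, 9

1 → match
2 → match
3 → no match
4 → match
5 → no match
6 → no match
7 → no match
8 → match
9 → match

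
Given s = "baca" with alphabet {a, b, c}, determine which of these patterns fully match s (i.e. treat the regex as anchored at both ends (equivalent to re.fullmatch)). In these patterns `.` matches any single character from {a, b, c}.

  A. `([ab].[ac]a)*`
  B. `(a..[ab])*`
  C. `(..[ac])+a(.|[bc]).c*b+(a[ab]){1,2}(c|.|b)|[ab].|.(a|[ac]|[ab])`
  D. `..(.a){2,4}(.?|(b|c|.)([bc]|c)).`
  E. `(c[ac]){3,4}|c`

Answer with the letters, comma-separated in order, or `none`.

A

A → match
B → no match
C → no match
D → no match
E → no match — must start with "c"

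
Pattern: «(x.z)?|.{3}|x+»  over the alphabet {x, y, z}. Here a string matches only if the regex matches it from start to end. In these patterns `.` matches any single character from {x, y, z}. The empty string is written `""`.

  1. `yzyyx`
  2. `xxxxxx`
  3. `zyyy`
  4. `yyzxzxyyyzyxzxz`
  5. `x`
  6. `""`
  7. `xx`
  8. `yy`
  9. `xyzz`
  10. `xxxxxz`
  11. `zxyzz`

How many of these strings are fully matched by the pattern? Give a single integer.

1 → no match
2 → match
3 → no match
4 → no match
5 → match
6 → match
7 → match
8 → no match
9 → no match
10 → no match
11 → no match
Total matched: 4

4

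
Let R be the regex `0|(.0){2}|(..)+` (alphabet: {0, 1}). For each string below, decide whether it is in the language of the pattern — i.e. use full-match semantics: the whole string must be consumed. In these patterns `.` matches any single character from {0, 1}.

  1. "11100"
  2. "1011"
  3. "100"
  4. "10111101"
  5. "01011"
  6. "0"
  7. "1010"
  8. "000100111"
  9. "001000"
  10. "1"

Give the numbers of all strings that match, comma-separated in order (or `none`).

1 → no match
2 → match
3 → no match
4 → match
5 → no match
6 → match
7 → match
8 → no match
9 → match
10 → no match

2, 4, 6, 7, 9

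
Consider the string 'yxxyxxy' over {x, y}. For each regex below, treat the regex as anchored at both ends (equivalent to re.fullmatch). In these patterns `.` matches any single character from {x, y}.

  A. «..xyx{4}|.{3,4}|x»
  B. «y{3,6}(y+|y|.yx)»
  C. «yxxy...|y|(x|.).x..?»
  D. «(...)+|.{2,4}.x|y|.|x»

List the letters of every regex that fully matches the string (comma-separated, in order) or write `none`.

C

A → no match
B → no match
C → match
D → no match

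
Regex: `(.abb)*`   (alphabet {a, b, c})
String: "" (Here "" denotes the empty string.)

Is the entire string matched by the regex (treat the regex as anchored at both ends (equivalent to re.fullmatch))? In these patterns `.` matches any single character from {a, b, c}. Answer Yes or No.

Yes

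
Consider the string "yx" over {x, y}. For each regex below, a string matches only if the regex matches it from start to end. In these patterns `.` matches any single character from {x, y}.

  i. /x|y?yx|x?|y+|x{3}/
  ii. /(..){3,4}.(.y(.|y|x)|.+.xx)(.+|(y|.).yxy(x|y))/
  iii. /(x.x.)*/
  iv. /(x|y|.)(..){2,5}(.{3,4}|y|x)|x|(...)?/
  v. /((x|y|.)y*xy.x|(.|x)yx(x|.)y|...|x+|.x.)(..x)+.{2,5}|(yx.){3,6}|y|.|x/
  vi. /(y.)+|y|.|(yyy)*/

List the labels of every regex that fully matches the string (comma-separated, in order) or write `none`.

i, vi

i → match
ii → no match
iii → no match
iv → no match
v → no match
vi → match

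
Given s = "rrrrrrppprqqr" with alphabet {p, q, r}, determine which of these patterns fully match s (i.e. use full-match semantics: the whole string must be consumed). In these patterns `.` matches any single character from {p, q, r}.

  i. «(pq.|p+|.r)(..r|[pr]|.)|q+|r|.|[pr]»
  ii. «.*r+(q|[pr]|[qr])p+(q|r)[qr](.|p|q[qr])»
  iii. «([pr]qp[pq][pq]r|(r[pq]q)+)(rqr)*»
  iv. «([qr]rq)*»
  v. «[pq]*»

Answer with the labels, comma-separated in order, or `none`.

ii

i → no match
ii → match
iii → no match
iv → no match
v → no match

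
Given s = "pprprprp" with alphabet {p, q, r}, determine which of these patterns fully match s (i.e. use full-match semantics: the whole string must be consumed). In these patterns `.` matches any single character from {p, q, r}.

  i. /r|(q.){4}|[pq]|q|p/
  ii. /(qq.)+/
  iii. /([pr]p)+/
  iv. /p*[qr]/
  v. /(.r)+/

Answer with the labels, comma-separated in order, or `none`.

i → no match
ii → no match — must start with "qq"
iii → match
iv → no match
v → no match — must end with "r"

iii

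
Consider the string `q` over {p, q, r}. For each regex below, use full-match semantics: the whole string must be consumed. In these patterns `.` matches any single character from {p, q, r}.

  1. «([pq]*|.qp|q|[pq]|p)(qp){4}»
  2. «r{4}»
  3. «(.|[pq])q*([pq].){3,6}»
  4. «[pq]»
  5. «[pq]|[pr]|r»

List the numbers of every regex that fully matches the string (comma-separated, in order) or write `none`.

4, 5

1 → no match — must end with `qp`
2 → no match — must start with `r`
3 → no match
4 → match
5 → match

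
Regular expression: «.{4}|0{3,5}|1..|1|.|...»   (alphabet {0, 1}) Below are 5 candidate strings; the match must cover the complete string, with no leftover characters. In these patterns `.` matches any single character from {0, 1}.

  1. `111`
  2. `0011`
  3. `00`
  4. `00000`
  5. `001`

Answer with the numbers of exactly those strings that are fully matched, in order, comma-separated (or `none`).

1, 2, 4, 5

1. `111` → match
2. `0011` → match
3. `00` → no match
4. `00000` → match
5. `001` → match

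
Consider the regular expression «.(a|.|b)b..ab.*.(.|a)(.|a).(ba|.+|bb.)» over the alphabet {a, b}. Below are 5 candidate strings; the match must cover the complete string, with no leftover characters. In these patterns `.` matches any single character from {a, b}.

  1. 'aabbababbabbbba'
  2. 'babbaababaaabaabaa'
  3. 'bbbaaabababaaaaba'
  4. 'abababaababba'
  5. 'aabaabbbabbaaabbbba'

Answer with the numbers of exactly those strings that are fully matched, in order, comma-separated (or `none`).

1 → no match
2 → match
3 → match
4 → no match
5 → no match

2, 3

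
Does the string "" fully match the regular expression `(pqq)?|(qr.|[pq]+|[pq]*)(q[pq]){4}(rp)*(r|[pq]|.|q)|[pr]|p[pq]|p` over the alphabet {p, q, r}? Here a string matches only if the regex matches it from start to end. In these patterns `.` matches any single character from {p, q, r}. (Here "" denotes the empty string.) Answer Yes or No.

Yes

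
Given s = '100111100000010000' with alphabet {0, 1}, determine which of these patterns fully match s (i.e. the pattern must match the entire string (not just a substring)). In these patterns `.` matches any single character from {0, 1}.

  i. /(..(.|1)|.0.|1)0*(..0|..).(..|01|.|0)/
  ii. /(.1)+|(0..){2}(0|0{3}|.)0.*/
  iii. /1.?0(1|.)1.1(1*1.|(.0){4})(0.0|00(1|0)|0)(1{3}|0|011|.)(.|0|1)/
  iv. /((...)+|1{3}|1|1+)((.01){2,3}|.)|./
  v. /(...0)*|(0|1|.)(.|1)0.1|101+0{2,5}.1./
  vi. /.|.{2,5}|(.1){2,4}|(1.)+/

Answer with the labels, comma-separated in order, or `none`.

iii

i → no match
ii → no match
iii → match
iv → no match
v → no match
vi → no match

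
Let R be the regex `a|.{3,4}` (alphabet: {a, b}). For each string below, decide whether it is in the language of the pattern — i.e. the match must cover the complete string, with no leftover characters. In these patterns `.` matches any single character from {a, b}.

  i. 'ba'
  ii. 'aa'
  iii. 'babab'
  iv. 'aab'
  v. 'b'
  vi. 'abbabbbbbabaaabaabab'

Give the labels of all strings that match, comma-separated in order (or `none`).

i → no match
ii → no match
iii → no match
iv → match
v → no match
vi → no match

iv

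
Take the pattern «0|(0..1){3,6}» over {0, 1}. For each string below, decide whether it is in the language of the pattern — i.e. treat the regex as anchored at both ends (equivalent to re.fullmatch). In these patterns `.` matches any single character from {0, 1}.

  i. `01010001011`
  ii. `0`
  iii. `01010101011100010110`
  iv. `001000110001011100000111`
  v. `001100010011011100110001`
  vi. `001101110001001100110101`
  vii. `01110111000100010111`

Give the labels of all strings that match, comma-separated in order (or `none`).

ii, v, vi, vii

i → no match
ii → match
iii → no match
iv → no match
v → match
vi → match
vii → match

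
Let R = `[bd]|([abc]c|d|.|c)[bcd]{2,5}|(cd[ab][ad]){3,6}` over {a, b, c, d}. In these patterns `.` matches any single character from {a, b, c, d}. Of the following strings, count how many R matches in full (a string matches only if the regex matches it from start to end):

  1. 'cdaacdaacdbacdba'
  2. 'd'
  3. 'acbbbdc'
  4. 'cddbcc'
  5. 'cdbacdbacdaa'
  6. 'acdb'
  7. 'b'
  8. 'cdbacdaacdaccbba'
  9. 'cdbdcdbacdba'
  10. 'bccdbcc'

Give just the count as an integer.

1 → match
2. 'd' → match
3. 'acbbbdc' → match
4. 'cddbcc' → match
5. 'cdbacdbacdaa' → match
6. 'acdb' → match
7. 'b' → match
8 → no match
9. 'cdbdcdbacdba' → match
10. 'bccdbcc' → match
Total matched: 9

9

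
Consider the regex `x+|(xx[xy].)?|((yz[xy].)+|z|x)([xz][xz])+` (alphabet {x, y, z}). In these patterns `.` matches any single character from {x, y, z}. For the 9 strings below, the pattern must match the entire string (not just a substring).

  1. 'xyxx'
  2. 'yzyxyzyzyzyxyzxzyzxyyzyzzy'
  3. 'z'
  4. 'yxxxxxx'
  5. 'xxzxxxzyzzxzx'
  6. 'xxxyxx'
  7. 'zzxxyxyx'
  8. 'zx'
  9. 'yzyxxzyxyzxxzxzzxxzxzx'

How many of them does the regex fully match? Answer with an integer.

0

1 → no match
2 → no match
3 → no match
4 → no match
5 → no match
6 → no match
7 → no match
8 → no match
9 → no match
Total matched: 0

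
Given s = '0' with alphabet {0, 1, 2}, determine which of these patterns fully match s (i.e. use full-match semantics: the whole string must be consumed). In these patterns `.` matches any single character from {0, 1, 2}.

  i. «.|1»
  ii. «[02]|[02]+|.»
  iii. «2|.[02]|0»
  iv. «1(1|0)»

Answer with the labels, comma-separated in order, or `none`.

i, ii, iii

i → match
ii → match
iii → match
iv → no match — must start with '1'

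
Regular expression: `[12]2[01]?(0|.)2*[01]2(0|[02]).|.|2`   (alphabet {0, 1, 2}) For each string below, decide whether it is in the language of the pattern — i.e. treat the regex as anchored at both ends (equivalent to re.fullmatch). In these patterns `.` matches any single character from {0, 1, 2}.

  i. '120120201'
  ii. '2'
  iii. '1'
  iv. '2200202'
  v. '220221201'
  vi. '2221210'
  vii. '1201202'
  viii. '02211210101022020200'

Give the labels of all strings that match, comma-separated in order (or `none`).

i → match
ii → match
iii → match
iv → match
v → match
vi → no match
vii → match
viii → no match

i, ii, iii, iv, v, vii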